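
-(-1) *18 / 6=3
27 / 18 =3 / 2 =1.50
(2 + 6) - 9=-1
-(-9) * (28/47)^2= 7056/2209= 3.19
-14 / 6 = -7 / 3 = -2.33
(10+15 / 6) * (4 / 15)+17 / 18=77 / 18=4.28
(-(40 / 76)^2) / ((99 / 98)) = -9800 / 35739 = -0.27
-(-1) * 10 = 10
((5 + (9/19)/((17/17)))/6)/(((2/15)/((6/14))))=390/133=2.93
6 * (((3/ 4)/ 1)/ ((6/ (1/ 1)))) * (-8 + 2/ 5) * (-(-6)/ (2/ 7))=-1197/ 10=-119.70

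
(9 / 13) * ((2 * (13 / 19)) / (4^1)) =9 / 38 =0.24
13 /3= 4.33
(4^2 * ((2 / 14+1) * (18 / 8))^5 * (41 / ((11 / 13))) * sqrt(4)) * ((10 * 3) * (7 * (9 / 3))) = 2900562462720 / 26411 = 109824030.24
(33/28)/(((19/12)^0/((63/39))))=99/52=1.90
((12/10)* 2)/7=12/35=0.34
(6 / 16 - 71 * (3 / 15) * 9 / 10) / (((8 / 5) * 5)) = -1.55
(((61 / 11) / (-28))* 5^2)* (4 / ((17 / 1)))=-1525 / 1309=-1.17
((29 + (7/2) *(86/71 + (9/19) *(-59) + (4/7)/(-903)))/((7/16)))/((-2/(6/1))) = 1258659016/2842343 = 442.82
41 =41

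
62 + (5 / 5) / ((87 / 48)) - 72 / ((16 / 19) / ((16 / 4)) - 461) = 15921242 / 253895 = 62.71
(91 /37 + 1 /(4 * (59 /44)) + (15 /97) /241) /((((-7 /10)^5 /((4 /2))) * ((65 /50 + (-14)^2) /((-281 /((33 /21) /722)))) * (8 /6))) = 3736486010721000000 /241747369901443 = 15456.16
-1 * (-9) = 9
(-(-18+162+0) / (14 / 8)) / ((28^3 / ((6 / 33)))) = -18 / 26411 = -0.00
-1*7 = -7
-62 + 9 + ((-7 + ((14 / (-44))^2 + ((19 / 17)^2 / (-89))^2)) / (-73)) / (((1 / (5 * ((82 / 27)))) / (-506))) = -11175256584214738 / 14343495722721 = -779.12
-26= -26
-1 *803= -803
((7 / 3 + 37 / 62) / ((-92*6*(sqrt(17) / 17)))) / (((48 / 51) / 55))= -509575*sqrt(17) / 1642752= -1.28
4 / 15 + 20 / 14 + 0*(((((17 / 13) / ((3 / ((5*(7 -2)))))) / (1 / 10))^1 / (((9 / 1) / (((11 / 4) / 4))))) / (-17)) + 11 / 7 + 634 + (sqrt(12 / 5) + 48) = 686.82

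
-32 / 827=-0.04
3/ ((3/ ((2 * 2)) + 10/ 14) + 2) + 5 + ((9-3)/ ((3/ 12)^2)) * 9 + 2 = 84571/ 97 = 871.87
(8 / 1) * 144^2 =165888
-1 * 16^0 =-1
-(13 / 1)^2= -169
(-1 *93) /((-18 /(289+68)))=3689 /2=1844.50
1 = 1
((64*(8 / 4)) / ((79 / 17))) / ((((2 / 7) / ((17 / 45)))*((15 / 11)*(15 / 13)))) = 18514496 / 799875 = 23.15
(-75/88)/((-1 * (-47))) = -75/4136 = -0.02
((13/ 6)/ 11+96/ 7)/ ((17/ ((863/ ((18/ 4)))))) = 5546501/ 35343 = 156.93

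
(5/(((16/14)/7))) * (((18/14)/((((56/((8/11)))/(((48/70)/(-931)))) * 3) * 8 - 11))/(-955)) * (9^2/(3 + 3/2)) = 7/23665664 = 0.00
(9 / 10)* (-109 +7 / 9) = -487 / 5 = -97.40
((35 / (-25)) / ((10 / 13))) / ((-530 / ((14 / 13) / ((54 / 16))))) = 0.00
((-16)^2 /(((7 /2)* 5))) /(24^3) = 1 /945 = 0.00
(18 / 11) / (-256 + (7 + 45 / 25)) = -15 / 2266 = -0.01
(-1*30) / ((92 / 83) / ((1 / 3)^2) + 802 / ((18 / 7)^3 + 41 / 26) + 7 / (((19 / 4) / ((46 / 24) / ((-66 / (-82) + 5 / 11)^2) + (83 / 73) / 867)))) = -160066695947481532800 / 293048361812935810813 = -0.55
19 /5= 3.80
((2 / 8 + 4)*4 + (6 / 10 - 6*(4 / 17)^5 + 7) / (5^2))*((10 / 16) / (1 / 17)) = 3071119971 / 16704200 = 183.85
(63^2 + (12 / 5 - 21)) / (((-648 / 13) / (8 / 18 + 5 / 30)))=-117689 / 2430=-48.43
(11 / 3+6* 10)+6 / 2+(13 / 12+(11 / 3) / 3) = 2483 / 36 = 68.97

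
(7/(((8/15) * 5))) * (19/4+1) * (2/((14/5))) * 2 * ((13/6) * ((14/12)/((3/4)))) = 10465/144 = 72.67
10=10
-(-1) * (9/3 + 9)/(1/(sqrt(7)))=12 * sqrt(7)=31.75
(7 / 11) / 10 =7 / 110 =0.06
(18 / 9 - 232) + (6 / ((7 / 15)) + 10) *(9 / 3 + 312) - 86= 6884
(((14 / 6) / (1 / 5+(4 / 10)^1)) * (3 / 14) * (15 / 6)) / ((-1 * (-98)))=25 / 1176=0.02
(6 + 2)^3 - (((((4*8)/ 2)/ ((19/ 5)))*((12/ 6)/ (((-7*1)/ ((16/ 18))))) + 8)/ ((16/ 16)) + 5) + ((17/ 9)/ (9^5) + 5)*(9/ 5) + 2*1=20068461011/ 39267585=511.07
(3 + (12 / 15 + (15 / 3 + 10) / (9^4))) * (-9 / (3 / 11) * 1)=-457358 / 3645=-125.48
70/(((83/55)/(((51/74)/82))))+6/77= 9070407/19390294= 0.47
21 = 21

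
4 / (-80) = -1 / 20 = -0.05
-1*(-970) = 970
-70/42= -5/3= -1.67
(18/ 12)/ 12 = 1/ 8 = 0.12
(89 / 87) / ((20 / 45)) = 267 / 116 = 2.30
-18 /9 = -2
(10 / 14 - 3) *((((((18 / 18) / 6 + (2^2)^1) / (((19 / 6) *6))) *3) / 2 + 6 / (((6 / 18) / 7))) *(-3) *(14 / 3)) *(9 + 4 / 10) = 3609976 / 95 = 37999.75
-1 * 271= -271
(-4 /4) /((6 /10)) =-5 /3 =-1.67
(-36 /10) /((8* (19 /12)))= -27 /95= -0.28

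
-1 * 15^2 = -225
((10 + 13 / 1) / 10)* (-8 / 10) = -46 / 25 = -1.84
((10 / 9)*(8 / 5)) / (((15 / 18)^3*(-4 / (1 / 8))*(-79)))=12 / 9875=0.00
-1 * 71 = -71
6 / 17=0.35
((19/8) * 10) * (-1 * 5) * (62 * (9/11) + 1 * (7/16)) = -4277375/704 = -6075.82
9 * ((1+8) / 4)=81 / 4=20.25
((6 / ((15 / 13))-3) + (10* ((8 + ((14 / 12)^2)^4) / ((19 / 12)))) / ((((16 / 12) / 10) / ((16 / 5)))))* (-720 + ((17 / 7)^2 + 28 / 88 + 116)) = -44248266726137 / 42661080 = -1037204.56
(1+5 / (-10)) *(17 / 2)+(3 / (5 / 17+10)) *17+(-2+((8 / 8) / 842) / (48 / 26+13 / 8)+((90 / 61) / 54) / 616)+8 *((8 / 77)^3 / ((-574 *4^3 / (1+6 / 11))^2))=182350076318803328161493 / 25309975364517484918200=7.20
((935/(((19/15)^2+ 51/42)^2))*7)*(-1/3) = -21647587500/78836641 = -274.59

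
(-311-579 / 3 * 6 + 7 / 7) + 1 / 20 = -29359 / 20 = -1467.95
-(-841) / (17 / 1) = 841 / 17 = 49.47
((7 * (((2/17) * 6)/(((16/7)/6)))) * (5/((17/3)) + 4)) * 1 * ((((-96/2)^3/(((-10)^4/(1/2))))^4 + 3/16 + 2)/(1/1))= 83742623434742818833/1411132812500000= 59344.25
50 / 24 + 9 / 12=17 / 6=2.83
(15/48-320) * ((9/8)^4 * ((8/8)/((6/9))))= -100678545/131072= -768.12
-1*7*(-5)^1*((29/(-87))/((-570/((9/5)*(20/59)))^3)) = 504/35217364025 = 0.00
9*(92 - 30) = 558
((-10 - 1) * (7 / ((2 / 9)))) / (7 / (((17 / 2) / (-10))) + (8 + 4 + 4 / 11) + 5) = -37.96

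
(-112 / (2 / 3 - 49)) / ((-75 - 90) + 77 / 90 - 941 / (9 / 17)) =-6048 / 5067547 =-0.00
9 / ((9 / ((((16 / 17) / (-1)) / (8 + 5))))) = -16 / 221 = -0.07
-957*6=-5742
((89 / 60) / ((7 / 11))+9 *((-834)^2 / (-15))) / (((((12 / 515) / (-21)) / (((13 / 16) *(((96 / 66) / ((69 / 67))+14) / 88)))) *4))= 1372753041899863 / 102592512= 13380635.83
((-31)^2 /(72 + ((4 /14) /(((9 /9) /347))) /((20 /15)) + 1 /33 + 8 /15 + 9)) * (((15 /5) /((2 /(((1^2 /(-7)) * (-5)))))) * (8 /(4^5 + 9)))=6342600 /124020947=0.05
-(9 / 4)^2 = -81 / 16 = -5.06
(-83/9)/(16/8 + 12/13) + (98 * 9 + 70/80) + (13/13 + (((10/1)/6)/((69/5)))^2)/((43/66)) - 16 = 80776827185/93353688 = 865.28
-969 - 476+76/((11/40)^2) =-53245/121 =-440.04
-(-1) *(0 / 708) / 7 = 0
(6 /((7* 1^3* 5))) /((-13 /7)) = -6 /65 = -0.09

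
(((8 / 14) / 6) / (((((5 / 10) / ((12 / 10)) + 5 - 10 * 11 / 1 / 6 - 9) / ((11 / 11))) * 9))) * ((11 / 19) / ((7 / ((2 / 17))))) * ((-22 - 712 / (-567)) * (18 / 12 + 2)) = 1035056 / 3034463229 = 0.00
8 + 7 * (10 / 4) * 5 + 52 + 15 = 325 / 2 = 162.50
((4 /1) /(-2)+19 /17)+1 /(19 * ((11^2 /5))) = -34400 /39083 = -0.88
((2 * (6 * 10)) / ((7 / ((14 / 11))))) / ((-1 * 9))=-80 / 33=-2.42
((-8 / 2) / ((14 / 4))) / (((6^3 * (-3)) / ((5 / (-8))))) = -5 / 4536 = -0.00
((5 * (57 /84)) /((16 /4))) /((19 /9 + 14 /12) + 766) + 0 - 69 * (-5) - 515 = -131822585 /775432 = -170.00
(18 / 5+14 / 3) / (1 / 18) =744 / 5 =148.80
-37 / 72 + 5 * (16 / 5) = 1115 / 72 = 15.49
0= 0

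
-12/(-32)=3/8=0.38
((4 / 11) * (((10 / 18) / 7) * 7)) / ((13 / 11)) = 0.17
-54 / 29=-1.86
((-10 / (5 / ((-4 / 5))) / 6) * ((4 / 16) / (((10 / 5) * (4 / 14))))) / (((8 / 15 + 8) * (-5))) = -0.00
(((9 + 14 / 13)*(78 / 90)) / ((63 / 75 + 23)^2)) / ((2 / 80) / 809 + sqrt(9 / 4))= 0.01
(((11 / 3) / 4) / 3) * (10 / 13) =55 / 234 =0.24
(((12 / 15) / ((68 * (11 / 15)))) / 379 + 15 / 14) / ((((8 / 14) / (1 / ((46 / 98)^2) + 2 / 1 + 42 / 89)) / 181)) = 63514450527993 / 26694173704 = 2379.34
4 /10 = 2 /5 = 0.40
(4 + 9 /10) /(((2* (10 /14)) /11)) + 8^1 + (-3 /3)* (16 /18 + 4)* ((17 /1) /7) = 213299 /6300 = 33.86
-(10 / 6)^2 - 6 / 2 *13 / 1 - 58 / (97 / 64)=-69880 / 873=-80.05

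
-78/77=-1.01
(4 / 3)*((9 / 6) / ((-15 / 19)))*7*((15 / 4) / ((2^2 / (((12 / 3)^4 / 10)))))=-2128 / 5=-425.60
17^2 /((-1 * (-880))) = 289 /880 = 0.33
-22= -22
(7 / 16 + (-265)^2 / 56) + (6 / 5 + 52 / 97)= 1256.19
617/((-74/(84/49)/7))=-3702/37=-100.05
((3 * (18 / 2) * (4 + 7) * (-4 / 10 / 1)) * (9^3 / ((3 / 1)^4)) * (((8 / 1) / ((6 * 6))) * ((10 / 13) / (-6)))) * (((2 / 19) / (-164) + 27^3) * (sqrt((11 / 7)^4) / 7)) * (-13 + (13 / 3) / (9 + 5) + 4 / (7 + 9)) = -6734738406495 / 2559466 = -2631306.06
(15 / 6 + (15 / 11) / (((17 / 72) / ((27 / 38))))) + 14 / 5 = 334109 / 35530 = 9.40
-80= -80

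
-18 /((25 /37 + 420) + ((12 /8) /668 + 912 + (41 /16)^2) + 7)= -9490944 /709840529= -0.01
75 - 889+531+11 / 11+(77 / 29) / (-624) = -5103149 / 18096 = -282.00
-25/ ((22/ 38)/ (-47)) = 22325/ 11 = 2029.55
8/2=4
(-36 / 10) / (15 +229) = -9 / 610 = -0.01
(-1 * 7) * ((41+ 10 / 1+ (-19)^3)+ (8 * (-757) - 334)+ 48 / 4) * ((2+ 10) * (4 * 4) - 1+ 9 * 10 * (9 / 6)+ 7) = 30736566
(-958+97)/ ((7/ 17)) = -2091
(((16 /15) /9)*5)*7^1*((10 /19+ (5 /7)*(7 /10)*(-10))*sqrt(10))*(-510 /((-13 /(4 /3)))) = -6473600*sqrt(10) /6669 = -3069.62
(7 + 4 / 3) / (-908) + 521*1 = 1419179 / 2724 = 520.99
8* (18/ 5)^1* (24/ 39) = 1152/ 65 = 17.72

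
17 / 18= 0.94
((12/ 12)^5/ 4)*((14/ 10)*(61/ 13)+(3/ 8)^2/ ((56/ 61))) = 1566053/ 931840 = 1.68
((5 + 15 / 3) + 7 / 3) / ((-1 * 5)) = -37 / 15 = -2.47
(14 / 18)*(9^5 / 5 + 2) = 413413 / 45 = 9186.96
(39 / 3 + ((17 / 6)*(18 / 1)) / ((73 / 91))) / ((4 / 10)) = 13975 / 73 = 191.44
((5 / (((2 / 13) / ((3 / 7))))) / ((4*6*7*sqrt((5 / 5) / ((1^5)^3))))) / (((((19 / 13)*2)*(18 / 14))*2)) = 845 / 76608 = 0.01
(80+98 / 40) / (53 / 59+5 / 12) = 291873 / 4655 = 62.70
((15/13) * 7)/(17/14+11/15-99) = -22050/264953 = -0.08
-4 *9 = -36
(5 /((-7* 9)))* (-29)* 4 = 580 /63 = 9.21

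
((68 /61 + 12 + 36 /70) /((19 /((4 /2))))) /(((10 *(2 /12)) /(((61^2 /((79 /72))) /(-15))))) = -255596832 /1313375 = -194.61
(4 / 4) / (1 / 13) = 13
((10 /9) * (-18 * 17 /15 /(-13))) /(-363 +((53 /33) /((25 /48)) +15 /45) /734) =-13725800 /2857553803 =-0.00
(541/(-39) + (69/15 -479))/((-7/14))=190426/195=976.54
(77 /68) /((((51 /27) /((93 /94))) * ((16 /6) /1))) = 193347 /869312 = 0.22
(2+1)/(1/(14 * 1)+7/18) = 189/29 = 6.52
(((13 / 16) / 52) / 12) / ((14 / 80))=0.01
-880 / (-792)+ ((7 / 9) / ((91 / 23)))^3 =1791737 / 1601613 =1.12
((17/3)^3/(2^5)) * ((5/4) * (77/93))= 1891505/321408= 5.89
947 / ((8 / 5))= 4735 / 8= 591.88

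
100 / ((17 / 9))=900 / 17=52.94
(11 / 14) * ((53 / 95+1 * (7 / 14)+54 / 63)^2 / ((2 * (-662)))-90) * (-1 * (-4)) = -2318674723299 / 8197082600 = -282.87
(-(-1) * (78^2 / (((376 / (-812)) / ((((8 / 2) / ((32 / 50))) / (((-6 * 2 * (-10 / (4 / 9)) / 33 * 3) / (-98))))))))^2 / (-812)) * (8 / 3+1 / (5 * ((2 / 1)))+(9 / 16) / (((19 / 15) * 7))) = -108688752938831065 / 290103552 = -374655022.97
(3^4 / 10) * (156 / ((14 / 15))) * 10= 13538.57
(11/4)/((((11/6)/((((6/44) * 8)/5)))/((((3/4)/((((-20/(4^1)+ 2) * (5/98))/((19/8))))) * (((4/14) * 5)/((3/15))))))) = -27.20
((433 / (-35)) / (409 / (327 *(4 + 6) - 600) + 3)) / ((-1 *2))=115611 / 58933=1.96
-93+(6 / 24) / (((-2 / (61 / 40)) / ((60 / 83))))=-123687 / 1328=-93.14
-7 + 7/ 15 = -98/ 15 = -6.53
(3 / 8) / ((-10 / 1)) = -3 / 80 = -0.04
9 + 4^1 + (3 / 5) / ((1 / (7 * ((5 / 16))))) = 229 / 16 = 14.31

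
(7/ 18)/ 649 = 7/ 11682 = 0.00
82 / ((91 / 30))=2460 / 91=27.03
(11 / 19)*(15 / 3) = 55 / 19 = 2.89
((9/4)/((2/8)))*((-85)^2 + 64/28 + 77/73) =33243138/511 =65055.06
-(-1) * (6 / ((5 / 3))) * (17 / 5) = 306 / 25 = 12.24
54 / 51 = 18 / 17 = 1.06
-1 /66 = -0.02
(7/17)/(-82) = -7/1394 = -0.01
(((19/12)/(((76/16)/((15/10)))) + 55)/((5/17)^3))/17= 32079/250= 128.32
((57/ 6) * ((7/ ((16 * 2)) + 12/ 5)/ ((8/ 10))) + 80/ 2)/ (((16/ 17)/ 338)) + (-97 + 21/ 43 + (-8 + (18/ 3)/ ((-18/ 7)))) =6717372433/ 264192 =25426.10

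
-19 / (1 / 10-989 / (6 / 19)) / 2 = 285 / 93952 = 0.00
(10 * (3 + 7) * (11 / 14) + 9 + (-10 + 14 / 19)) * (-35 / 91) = -52075 / 1729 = -30.12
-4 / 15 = -0.27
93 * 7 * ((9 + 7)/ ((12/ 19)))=16492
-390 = -390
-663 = -663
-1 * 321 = -321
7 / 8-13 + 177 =1319 / 8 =164.88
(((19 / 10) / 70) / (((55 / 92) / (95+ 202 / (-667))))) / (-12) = -1200097 / 3349500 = -0.36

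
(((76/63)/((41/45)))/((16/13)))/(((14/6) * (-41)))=-3705/329476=-0.01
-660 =-660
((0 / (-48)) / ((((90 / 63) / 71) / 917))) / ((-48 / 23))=0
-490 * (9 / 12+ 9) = -9555 / 2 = -4777.50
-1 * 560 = -560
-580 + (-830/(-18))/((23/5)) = -117985/207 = -569.98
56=56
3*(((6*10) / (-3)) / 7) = -60 / 7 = -8.57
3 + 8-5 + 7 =13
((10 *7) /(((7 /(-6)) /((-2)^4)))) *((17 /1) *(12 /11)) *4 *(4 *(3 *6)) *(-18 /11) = 1015234560 /121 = 8390368.26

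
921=921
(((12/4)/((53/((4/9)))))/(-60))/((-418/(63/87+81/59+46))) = 41147/852873615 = 0.00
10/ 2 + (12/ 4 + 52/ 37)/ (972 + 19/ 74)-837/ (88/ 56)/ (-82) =746312495/ 64896194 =11.50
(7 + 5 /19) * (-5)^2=3450 /19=181.58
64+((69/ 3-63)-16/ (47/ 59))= 184/ 47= 3.91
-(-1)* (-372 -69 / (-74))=-27459 / 74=-371.07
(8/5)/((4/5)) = 2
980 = 980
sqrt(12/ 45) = 2 * sqrt(15)/ 15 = 0.52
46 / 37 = 1.24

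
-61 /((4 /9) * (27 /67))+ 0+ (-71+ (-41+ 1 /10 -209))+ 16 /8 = -39569 /60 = -659.48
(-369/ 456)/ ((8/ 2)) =-123/ 608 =-0.20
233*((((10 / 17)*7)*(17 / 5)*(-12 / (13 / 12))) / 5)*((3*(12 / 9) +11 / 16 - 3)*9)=-7133994 / 65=-109753.75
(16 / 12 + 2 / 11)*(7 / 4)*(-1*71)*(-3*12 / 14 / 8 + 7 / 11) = -172175 / 2904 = -59.29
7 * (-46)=-322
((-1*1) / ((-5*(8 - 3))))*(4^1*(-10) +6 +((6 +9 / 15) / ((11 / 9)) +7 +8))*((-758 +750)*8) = 4352 / 125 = 34.82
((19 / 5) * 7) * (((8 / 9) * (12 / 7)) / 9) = 608 / 135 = 4.50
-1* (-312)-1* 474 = -162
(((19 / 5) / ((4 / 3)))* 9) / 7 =513 / 140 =3.66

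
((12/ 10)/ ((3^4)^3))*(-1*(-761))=1522/ 885735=0.00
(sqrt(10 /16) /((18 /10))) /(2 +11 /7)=7*sqrt(10) /180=0.12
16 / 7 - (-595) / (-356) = 1531 / 2492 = 0.61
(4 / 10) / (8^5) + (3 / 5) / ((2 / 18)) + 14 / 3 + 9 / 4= 3026947 / 245760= 12.32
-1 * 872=-872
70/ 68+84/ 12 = 273/ 34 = 8.03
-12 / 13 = -0.92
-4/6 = -0.67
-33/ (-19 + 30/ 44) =726/ 403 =1.80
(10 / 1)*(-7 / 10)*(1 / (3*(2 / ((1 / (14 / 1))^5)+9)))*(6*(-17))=238 / 1075657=0.00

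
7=7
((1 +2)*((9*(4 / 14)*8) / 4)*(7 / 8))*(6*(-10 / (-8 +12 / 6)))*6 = 810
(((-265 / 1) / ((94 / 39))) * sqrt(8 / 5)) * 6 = -12402 * sqrt(10) / 47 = -834.44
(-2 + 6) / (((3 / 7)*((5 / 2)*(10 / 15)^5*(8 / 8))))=567 / 20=28.35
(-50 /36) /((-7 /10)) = 125 /63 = 1.98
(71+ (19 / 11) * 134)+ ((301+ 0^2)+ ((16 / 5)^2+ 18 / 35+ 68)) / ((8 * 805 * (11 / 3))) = 3749728371 / 12397000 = 302.47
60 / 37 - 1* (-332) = 12344 / 37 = 333.62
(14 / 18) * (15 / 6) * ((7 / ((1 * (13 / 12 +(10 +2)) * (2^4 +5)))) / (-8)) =-35 / 5652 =-0.01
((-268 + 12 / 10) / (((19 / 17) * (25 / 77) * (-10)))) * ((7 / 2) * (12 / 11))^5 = 10373355157536 / 173861875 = 59664.35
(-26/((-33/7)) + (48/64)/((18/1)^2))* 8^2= 353.12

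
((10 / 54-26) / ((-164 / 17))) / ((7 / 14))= 289 / 54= 5.35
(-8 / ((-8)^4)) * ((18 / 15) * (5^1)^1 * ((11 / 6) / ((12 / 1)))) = -11 / 6144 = -0.00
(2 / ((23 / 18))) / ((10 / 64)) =1152 / 115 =10.02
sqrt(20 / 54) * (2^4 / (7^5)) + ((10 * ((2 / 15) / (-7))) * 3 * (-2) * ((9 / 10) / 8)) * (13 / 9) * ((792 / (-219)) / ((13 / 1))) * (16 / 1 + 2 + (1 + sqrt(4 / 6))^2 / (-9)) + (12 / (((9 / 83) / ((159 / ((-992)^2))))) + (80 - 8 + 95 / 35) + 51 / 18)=16 * sqrt(30) / 151263 + 88 * sqrt(6) / 22995 + 61941721243 / 808162560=76.66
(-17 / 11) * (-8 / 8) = 17 / 11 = 1.55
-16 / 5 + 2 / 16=-123 / 40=-3.08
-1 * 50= -50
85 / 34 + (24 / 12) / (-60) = 37 / 15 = 2.47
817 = 817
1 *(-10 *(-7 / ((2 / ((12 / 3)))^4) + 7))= 1050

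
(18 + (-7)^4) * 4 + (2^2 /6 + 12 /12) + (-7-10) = 28982 /3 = 9660.67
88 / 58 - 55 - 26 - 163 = -7032 / 29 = -242.48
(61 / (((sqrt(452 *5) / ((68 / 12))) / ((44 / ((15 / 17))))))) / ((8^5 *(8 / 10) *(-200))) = -193919 *sqrt(565) / 66650112000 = -0.00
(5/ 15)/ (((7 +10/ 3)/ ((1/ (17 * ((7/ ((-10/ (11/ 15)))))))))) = -0.00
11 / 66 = 1 / 6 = 0.17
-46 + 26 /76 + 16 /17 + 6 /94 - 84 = -3906159 /30362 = -128.65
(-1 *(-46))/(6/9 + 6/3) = 69/4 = 17.25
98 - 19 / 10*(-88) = 1326 / 5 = 265.20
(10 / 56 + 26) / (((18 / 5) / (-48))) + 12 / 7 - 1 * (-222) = -376 / 3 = -125.33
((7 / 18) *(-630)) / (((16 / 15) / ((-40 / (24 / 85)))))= 520625 / 16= 32539.06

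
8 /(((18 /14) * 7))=8 /9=0.89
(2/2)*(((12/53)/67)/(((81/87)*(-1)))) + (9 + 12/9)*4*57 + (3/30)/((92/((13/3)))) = 69271803449/29402280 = 2356.00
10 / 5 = 2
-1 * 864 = -864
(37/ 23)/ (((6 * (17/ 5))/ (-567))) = -34965/ 782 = -44.71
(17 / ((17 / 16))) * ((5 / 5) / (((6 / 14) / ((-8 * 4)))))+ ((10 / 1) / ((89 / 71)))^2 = -26876564 / 23763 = -1131.03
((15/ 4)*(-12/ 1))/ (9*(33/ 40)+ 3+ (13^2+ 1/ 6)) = -5400/ 21551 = -0.25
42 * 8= 336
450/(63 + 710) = 450/773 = 0.58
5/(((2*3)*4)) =5/24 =0.21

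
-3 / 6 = -1 / 2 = -0.50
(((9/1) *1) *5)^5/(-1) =-184528125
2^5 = 32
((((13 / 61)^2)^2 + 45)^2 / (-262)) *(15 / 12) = -485303625288821045 / 50227316005287622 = -9.66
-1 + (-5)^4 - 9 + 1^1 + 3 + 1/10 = 6191/10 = 619.10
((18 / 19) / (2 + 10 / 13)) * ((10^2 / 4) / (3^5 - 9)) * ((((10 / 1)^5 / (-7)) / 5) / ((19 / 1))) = -125000 / 22743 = -5.50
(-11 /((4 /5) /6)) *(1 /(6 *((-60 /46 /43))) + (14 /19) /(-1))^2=-4995745931 /1559520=-3203.39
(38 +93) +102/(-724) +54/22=530855/3982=133.31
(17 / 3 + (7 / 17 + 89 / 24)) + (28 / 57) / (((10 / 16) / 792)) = 8168941 / 12920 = 632.27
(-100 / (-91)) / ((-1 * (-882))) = 50 / 40131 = 0.00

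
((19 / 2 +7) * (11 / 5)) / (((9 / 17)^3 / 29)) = 7094.53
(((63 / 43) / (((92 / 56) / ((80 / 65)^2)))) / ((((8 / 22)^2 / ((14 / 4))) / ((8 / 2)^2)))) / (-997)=-95622912 / 166639577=-0.57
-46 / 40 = -23 / 20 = -1.15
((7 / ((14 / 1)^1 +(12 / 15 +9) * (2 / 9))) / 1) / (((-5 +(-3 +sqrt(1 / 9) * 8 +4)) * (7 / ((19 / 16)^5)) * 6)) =-111424455 / 6106906624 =-0.02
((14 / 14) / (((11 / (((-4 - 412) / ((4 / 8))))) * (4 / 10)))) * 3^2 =-18720 / 11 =-1701.82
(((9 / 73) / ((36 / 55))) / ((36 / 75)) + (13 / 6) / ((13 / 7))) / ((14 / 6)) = 5463 / 8176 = 0.67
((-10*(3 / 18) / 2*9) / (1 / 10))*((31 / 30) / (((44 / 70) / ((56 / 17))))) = -75950 / 187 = -406.15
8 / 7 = 1.14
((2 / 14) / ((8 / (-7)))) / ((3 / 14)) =-7 / 12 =-0.58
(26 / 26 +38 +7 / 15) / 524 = 0.08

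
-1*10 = -10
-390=-390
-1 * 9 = -9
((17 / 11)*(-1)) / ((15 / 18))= -102 / 55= -1.85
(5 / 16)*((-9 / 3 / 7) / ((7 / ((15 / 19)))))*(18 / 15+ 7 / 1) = -0.12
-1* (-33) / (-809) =-33 / 809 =-0.04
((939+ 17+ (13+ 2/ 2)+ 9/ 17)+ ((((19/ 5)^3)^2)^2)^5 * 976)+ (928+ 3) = 881281789722811803712067778733938065441103783732177988516706166909700564475565942/ 14745149545802860302501358091831207275390625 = 59767572175872889231872130000000000000.00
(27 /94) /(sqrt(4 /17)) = 27 * sqrt(17) /188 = 0.59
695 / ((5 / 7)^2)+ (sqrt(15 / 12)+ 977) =sqrt(5) / 2+ 11696 / 5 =2340.32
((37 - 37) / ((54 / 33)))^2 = 0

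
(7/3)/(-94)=-7/282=-0.02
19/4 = 4.75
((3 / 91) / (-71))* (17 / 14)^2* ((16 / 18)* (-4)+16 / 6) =578 / 949767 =0.00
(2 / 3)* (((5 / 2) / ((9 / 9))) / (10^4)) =1 / 6000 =0.00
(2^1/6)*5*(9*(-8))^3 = -622080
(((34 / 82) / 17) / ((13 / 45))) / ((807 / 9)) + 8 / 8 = 143512 / 143377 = 1.00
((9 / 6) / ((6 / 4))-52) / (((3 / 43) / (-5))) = 3655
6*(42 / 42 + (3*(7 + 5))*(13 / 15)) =966 / 5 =193.20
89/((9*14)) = 89/126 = 0.71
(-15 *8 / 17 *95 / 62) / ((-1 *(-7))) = -5700 / 3689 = -1.55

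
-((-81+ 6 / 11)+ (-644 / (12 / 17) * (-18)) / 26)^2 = -303778.27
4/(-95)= -4/95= -0.04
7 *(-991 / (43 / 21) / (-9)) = 48559 / 129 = 376.43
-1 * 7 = -7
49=49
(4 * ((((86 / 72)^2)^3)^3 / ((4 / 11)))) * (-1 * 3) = -2778592669308478668930028873139 / 3438141599496845182057316352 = -808.17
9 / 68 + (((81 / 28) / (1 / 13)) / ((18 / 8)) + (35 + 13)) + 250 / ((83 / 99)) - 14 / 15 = 214591303 / 592620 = 362.11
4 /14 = 2 /7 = 0.29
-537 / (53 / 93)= -49941 / 53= -942.28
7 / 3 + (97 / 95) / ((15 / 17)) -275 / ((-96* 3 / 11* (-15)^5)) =3.49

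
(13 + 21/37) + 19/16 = 8735/592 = 14.76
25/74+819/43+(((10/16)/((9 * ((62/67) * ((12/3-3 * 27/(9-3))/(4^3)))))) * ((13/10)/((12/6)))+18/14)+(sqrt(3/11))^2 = 26774084989/1298819214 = 20.61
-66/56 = -33/28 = -1.18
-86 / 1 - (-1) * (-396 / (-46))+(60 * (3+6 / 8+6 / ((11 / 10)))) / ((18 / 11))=11965 / 46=260.11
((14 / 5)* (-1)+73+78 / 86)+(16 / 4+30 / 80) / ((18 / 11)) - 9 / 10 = 2256383 / 30960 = 72.88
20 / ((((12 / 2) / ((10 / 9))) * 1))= 100 / 27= 3.70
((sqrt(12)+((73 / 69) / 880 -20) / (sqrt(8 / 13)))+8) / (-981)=-8 / 981 -2 * sqrt(3) / 981+1214327 * sqrt(26) / 238265280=0.01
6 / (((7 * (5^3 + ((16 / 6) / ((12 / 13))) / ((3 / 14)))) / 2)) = 324 / 26173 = 0.01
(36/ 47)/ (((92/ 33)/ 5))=1485/ 1081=1.37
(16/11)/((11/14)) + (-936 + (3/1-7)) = -938.15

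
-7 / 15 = -0.47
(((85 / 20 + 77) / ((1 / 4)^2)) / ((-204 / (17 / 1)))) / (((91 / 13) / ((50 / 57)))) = -16250 / 1197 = -13.58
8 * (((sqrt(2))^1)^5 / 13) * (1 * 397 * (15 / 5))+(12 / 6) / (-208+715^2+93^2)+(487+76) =4709.04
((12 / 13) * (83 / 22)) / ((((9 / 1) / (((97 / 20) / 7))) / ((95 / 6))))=152969 / 36036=4.24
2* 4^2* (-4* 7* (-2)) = 1792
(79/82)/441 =79/36162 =0.00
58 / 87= 2 / 3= 0.67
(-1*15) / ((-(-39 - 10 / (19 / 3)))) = -95 / 257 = -0.37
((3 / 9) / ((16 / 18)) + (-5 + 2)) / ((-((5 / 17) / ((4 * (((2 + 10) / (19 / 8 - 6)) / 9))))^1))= -1904 / 145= -13.13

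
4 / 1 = 4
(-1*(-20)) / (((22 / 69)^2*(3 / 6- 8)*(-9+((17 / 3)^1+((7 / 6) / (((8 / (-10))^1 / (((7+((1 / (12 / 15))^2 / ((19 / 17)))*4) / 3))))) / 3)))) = 17368128 / 3558005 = 4.88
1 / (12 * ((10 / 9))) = 3 / 40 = 0.08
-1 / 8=-0.12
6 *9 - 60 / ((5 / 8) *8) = 42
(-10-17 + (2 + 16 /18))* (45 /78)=-1085 /78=-13.91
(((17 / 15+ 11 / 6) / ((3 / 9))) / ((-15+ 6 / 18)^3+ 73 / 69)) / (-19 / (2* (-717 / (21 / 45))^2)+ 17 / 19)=-4858654624911 / 1540522321611115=-0.00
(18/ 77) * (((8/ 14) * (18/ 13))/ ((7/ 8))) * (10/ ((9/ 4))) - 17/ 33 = 62437/ 147147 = 0.42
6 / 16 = 3 / 8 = 0.38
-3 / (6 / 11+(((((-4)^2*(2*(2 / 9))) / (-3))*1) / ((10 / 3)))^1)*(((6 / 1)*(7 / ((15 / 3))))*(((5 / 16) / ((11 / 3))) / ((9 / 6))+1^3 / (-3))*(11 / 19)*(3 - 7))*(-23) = -3490641 / 1558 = -2240.46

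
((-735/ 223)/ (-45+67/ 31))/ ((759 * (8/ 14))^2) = 372155/ 909882302208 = 0.00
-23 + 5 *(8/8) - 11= -29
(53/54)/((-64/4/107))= -5671/864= -6.56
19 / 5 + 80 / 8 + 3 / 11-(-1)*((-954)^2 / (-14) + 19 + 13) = -25010452 / 385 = -64962.21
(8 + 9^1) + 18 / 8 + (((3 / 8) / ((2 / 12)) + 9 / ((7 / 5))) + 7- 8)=377 / 14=26.93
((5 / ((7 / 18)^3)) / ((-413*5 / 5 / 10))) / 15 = -19440 / 141659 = -0.14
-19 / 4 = -4.75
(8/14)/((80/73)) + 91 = 12813/140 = 91.52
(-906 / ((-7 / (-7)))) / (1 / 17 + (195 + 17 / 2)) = -10268 / 2307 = -4.45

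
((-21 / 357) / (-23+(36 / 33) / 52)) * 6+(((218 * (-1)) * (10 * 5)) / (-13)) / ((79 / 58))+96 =20412191935 / 28685137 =711.59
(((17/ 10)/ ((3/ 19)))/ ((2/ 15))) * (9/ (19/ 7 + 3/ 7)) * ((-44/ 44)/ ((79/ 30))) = -305235/ 3476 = -87.81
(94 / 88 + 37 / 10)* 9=42.91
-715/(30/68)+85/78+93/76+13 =-1586089/988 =-1605.35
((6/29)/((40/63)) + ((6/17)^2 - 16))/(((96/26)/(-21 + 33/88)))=372717917/4291072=86.86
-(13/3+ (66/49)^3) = -2391925/352947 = -6.78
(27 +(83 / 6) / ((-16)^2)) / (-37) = -41555 / 56832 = -0.73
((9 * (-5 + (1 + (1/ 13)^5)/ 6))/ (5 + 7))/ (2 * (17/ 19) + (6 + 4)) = -25572803/ 83169632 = -0.31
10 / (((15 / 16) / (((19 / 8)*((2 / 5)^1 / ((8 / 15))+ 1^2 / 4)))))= 76 / 3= 25.33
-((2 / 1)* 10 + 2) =-22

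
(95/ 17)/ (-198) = -95/ 3366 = -0.03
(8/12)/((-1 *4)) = -1/6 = -0.17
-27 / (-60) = 9 / 20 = 0.45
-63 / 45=-7 / 5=-1.40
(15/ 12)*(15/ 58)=75/ 232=0.32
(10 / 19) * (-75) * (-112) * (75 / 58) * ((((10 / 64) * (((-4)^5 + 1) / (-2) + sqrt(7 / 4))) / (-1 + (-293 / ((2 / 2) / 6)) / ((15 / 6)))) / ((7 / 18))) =-6473671875 / 3880142- 6328125 * sqrt(7) / 3880142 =-1672.73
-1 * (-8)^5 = 32768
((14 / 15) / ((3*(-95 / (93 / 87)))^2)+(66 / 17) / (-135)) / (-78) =250356466 / 679345187625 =0.00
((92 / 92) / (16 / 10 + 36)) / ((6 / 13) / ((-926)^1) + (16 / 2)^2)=30095 / 72420044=0.00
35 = 35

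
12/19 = 0.63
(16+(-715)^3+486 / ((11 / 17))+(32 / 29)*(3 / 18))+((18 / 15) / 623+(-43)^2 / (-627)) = -6901119572368174 / 18880015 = -365525110.67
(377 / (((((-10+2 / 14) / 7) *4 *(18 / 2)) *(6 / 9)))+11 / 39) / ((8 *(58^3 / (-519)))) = 40495321 / 11200989696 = 0.00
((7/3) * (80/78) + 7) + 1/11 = 12206/1287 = 9.48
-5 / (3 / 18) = -30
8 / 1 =8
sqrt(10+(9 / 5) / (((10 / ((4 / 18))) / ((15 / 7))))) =sqrt(12355) / 35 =3.18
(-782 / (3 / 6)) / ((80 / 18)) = -3519 / 10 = -351.90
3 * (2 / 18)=1 / 3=0.33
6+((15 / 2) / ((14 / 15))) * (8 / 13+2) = 4917 / 182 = 27.02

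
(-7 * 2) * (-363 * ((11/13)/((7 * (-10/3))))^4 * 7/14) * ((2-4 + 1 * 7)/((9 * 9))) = 0.00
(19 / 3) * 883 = 16777 / 3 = 5592.33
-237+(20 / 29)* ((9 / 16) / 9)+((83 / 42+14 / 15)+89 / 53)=-150002921 / 645540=-232.37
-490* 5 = -2450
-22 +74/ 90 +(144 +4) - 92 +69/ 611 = 960542/ 27495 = 34.94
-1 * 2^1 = -2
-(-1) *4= 4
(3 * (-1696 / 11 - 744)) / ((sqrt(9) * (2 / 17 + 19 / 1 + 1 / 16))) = -2687360 / 57387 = -46.83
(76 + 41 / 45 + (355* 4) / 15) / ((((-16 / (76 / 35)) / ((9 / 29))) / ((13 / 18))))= -5.22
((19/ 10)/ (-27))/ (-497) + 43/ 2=1442552/ 67095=21.50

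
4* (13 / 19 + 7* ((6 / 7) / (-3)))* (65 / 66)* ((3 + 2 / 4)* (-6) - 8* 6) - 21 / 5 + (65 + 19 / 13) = 5704573 / 13585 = 419.92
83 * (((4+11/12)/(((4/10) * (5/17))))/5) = 83249/120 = 693.74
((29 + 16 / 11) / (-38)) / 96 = -335 / 40128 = -0.01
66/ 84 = 0.79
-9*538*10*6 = -290520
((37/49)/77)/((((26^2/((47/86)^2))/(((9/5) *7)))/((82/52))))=30159477/350328698720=0.00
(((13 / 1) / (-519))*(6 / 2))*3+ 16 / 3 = 2651 / 519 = 5.11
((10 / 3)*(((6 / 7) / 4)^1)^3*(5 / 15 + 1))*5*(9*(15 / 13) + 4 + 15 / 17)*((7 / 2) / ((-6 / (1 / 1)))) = -6025 / 3094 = -1.95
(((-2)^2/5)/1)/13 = 4/65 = 0.06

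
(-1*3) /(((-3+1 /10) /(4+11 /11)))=150 /29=5.17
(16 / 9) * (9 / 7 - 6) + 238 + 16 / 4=4906 / 21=233.62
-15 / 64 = -0.23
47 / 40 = 1.18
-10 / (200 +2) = -5 / 101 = -0.05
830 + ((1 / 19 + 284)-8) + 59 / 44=925781 / 836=1107.39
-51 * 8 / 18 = -68 / 3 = -22.67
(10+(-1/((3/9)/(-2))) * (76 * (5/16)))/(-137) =-305/274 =-1.11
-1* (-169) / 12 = 169 / 12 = 14.08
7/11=0.64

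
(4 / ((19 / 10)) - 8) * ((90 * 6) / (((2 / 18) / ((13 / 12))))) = -589680 / 19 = -31035.79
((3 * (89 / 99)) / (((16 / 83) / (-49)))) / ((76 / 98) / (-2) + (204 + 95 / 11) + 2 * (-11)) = -3.60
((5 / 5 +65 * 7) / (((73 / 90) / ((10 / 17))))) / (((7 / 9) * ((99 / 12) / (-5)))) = -24624000 / 95557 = -257.69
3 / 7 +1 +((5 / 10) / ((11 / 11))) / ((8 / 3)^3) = 10429 / 7168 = 1.45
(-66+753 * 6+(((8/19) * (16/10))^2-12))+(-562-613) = 29470721/9025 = 3265.45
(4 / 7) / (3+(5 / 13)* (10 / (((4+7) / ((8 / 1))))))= 572 / 5803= 0.10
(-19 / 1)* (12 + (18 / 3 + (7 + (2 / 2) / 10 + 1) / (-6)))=-6327 / 20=-316.35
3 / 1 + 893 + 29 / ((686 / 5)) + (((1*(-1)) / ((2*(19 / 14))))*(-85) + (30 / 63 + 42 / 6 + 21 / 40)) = 731620591 / 782040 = 935.53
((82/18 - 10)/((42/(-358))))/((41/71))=80.36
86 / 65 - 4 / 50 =404 / 325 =1.24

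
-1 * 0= 0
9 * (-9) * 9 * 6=-4374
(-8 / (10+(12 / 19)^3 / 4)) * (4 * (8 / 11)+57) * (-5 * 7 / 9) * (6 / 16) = 158202835 / 2277726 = 69.46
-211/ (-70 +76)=-211/ 6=-35.17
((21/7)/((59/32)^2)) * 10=30720/3481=8.83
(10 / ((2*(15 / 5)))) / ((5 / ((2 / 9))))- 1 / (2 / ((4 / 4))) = -23 / 54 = -0.43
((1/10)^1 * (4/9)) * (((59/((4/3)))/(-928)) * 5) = -59/5568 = -0.01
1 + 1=2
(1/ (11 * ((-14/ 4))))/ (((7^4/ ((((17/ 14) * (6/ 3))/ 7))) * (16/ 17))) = -289/ 72471784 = -0.00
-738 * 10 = -7380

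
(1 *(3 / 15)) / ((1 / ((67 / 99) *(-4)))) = -268 / 495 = -0.54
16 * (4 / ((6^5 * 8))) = 1 / 972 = 0.00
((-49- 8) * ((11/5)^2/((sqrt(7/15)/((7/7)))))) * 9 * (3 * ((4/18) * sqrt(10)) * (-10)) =82764 * sqrt(42)/7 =76624.57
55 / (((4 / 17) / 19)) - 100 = 17365 / 4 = 4341.25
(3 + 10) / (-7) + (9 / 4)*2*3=163 / 14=11.64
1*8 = 8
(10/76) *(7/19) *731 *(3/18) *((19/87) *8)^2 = 409360/22707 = 18.03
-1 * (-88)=88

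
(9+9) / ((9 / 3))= 6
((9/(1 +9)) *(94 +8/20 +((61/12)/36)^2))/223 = 88105133/231206400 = 0.38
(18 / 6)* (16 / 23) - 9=-159 / 23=-6.91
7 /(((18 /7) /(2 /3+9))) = 1421 /54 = 26.31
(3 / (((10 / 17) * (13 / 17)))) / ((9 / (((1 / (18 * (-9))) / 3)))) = -289 / 189540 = -0.00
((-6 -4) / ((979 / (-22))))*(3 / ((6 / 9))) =90 / 89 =1.01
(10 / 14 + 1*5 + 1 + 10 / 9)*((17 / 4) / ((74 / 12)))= 8381 / 1554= 5.39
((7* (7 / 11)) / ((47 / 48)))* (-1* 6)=-14112 / 517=-27.30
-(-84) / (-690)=-14 / 115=-0.12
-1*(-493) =493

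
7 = 7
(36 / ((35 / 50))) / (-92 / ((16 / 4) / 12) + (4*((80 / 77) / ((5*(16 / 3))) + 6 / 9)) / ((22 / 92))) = -32670 / 167831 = -0.19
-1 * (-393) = 393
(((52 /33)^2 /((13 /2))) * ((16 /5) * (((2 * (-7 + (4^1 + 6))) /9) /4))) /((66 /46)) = 76544 /539055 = 0.14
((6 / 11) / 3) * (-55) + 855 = 845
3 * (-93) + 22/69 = -19229/69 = -278.68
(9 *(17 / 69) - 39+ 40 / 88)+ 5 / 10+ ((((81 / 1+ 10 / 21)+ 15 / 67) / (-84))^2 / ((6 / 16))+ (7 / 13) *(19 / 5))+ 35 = 322231636933781 / 86141397372030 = 3.74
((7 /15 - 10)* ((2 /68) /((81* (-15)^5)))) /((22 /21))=91 /20913187500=0.00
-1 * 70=-70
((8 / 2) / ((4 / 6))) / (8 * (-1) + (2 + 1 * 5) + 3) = 3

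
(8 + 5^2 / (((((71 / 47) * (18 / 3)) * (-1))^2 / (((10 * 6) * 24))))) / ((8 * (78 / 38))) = 1780718 / 65533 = 27.17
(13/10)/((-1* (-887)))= 13/8870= 0.00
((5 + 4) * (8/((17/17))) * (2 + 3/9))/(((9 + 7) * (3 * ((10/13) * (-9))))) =-91/180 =-0.51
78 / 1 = 78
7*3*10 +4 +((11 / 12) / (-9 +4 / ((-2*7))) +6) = 171523 / 780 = 219.90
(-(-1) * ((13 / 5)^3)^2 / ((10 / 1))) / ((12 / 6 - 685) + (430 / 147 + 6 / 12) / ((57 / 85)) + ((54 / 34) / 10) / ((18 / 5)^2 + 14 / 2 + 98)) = -35571415092759 / 780586231718750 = -0.05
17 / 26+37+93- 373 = -6301 / 26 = -242.35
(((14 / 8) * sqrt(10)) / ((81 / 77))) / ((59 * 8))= 0.01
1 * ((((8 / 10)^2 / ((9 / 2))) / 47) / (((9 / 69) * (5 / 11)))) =8096 / 158625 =0.05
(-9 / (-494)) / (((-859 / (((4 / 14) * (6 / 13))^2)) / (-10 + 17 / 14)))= 39852 / 12299032291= 0.00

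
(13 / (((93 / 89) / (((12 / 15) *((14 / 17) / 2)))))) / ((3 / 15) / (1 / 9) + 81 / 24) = 259168 / 327267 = 0.79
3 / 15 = 1 / 5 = 0.20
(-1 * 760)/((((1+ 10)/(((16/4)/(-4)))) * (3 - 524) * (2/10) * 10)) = -380/5731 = -0.07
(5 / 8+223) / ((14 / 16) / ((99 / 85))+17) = 177111 / 14059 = 12.60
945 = 945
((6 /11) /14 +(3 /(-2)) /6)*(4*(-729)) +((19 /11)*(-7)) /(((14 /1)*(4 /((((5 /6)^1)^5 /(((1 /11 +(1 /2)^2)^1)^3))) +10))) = 32773863865 /53264288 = 615.31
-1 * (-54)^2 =-2916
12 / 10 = 6 / 5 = 1.20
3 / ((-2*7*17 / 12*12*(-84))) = 1 / 6664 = 0.00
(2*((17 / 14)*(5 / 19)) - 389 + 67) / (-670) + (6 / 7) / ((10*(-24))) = 169691 / 356440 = 0.48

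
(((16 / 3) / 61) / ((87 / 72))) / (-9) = -128 / 15921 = -0.01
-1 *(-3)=3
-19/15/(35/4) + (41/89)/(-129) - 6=-12353077/2009175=-6.15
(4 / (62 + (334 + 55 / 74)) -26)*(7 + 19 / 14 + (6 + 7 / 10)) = -23654178 / 60445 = -391.33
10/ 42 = 5/ 21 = 0.24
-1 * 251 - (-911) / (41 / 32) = 18861 / 41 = 460.02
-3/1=-3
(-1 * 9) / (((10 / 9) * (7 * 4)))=-81 / 280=-0.29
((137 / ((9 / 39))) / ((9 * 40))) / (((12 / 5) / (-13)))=-23153 / 2592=-8.93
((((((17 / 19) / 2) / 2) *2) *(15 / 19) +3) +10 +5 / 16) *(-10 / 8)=-394665 / 23104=-17.08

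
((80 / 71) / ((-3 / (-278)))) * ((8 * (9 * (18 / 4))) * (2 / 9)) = 533760 / 71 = 7517.75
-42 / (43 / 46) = -1932 / 43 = -44.93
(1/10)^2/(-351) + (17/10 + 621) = 21856769/35100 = 622.70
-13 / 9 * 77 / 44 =-91 / 36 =-2.53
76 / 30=38 / 15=2.53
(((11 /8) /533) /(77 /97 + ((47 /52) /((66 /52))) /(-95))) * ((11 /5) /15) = 2453033 /5097942460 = 0.00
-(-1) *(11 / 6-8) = -37 / 6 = -6.17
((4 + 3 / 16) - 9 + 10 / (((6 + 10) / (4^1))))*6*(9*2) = -999 / 4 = -249.75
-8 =-8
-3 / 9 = -1 / 3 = -0.33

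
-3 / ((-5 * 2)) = 3 / 10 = 0.30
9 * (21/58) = 189/58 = 3.26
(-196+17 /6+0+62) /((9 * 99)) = -787 /5346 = -0.15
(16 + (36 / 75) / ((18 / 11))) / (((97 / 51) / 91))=1890434 / 2425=779.56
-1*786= -786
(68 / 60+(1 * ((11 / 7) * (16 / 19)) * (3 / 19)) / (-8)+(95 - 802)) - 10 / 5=-26832676 / 37905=-707.89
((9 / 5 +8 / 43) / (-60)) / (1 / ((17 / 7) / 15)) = -1037 / 193500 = -0.01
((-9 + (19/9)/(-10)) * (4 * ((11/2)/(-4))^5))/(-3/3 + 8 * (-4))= -5.49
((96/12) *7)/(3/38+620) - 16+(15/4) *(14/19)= -11771325/895394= -13.15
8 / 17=0.47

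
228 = 228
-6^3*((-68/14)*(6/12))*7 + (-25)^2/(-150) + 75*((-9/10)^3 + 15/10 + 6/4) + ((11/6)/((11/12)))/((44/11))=460639/120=3838.66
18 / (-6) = -3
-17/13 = -1.31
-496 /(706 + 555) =-0.39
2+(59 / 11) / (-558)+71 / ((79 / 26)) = 12295891 / 484902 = 25.36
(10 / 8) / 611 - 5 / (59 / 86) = -1050625 / 144196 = -7.29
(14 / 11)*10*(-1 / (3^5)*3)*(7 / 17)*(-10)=9800 / 15147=0.65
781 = 781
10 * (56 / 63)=80 / 9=8.89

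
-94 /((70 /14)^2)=-94 /25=-3.76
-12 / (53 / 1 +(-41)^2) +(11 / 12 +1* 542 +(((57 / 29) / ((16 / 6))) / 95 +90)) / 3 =636523873 / 3017160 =210.97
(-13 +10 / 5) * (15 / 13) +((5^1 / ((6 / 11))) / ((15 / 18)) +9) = 95 / 13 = 7.31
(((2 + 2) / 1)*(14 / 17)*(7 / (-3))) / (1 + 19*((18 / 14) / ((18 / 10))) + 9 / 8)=-21952 / 44829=-0.49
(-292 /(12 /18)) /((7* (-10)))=219 /35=6.26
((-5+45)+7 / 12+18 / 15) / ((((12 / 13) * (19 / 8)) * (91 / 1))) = 2507 / 11970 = 0.21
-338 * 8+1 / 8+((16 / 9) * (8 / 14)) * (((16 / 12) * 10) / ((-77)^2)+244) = -22017172795 / 8964648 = -2456.00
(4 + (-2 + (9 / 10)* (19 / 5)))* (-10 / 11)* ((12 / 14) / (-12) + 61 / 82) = -52303 / 15785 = -3.31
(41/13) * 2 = 82/13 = 6.31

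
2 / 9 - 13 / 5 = -107 / 45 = -2.38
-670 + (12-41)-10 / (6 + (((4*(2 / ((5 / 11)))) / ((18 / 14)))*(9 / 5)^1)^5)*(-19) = -30999237738954562 / 44347980925163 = -699.00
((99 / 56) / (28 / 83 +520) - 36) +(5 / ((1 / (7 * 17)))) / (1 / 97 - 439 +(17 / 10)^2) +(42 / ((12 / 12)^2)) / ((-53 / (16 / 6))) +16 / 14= -113576161175987 / 2963012014816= -38.33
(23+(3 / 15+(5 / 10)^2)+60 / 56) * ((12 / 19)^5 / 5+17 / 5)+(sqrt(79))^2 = 56458025739 / 346653860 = 162.87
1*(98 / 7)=14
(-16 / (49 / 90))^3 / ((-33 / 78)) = 59990.14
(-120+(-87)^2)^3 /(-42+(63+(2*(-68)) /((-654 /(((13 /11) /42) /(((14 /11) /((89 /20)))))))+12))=397364445708031620 /31745209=12517304444.52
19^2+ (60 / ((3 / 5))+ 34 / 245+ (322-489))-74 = 53934 / 245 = 220.14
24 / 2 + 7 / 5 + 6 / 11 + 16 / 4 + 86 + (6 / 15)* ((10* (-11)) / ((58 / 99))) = 46003 / 1595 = 28.84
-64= -64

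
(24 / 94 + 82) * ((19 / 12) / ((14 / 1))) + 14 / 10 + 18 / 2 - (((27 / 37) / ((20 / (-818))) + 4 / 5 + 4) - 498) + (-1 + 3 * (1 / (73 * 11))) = 541.75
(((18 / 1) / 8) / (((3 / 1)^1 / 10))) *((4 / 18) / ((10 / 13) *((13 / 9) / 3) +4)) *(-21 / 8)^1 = -945 / 944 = -1.00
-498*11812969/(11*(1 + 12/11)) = -5882858562/23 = -255776459.22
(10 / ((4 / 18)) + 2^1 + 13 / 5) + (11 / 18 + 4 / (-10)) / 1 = 49.81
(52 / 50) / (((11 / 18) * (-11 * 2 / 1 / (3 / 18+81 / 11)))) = -19383 / 33275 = -0.58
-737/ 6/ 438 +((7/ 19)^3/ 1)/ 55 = -277128161/ 991399860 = -0.28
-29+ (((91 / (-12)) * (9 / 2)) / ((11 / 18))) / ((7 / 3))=-2329 / 44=-52.93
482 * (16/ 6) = 3856/ 3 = 1285.33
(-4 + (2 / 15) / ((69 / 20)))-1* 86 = -18622 / 207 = -89.96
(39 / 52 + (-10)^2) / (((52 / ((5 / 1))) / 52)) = 2015 / 4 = 503.75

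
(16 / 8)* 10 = 20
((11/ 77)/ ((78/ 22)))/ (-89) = -11/ 24297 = -0.00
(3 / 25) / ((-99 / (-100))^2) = 400 / 3267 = 0.12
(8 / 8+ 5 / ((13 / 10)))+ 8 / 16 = 139 / 26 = 5.35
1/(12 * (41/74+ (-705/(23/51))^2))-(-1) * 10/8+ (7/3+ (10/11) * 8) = 137087102165993/12627702323148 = 10.86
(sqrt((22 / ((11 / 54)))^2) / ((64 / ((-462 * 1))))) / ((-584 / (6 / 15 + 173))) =5407479 / 23360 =231.48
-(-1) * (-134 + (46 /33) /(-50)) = -134.03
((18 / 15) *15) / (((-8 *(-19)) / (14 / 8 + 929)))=33507 / 304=110.22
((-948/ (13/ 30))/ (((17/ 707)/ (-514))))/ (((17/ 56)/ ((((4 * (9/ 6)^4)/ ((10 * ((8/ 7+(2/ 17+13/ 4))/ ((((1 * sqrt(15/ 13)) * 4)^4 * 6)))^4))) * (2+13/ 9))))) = 10229850033999270267567113168014540800000000/ 225329653313830116183613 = 45399484193727244892.95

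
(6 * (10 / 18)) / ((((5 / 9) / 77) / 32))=14784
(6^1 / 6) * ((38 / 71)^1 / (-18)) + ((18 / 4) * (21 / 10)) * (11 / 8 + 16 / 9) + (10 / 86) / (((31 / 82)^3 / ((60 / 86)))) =176079070784807 / 5631743072160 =31.27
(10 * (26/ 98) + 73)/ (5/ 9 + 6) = 33363/ 2891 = 11.54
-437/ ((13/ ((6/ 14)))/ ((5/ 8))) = -6555/ 728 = -9.00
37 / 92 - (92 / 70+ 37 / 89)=-380533 / 286580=-1.33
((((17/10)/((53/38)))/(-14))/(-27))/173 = 323/17329410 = 0.00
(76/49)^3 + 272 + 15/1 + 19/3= 104848048/352947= 297.06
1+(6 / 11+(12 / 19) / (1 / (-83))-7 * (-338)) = 483861 / 209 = 2315.12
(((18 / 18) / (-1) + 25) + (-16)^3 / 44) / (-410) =76 / 451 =0.17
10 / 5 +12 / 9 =10 / 3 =3.33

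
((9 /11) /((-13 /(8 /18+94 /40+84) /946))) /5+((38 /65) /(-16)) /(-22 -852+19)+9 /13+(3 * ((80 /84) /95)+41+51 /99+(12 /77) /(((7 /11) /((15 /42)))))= -1662708138061 /1677475800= -991.20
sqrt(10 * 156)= 2 * sqrt(390)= 39.50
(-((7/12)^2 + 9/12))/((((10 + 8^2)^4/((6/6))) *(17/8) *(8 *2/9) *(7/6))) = -471/57094440704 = -0.00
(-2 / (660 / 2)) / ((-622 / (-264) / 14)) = -56 / 1555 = -0.04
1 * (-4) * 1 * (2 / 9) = -0.89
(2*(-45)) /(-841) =90 /841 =0.11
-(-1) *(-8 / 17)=-8 / 17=-0.47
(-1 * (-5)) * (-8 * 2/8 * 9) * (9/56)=-405/28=-14.46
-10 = -10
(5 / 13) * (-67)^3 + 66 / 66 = -1503802 / 13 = -115677.08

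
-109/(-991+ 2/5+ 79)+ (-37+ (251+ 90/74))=36315519/168646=215.34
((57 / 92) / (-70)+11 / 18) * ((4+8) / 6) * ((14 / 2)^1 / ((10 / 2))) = 34907 / 20700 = 1.69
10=10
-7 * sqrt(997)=-221.03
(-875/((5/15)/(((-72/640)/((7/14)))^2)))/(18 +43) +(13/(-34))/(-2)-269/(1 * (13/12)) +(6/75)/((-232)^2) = -4540360602163/18140033600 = -250.30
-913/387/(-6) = 913/2322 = 0.39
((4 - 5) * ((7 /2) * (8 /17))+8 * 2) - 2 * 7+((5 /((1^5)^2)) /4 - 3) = -95 /68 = -1.40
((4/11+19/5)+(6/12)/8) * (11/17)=3719/1360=2.73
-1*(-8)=8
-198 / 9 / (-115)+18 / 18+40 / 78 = 7643 / 4485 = 1.70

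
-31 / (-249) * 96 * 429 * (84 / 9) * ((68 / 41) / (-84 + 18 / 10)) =-1350469120 / 1398633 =-965.56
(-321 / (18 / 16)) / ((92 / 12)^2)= -2568 / 529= -4.85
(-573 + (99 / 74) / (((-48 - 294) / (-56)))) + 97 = -475.78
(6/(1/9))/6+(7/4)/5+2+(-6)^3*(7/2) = -14893/20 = -744.65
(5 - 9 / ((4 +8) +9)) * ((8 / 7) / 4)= 1.31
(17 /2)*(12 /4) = 51 /2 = 25.50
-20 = -20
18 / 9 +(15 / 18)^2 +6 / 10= 593 / 180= 3.29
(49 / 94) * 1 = 49 / 94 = 0.52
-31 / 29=-1.07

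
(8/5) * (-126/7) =-144/5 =-28.80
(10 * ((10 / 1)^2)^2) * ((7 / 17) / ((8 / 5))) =437500 / 17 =25735.29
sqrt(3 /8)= sqrt(6) /4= 0.61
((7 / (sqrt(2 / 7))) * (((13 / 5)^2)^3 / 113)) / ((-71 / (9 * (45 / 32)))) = -2736800703 * sqrt(14) / 1604600000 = -6.38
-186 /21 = -62 /7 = -8.86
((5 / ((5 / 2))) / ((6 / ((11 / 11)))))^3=0.04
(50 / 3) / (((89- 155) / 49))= -1225 / 99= -12.37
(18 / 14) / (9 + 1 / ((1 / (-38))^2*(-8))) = -18 / 2401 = -0.01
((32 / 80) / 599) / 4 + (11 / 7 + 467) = 19647207 / 41930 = 468.57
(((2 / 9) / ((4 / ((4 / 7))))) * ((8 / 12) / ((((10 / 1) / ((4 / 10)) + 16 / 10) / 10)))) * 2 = 400 / 25137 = 0.02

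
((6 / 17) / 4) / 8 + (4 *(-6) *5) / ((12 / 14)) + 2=-37533 / 272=-137.99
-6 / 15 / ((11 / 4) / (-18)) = 144 / 55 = 2.62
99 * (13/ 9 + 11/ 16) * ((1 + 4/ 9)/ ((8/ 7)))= 307307/ 1152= 266.76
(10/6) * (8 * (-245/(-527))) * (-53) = -519400/1581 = -328.53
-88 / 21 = -4.19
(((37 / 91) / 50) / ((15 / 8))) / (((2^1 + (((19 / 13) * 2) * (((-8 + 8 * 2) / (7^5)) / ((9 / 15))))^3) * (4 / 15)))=114505079612169519 / 14081030148210640850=0.01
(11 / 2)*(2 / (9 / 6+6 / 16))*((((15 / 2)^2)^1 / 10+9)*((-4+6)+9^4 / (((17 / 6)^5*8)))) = 3954095574 / 7099285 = 556.97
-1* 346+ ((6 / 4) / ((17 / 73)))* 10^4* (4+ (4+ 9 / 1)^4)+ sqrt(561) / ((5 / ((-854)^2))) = 729316* sqrt(561) / 5+ 31278669118 / 17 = 1843376546.69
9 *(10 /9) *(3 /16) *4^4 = 480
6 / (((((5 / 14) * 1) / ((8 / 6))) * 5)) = 112 / 25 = 4.48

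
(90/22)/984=0.00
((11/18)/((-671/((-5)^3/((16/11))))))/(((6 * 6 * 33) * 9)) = 125/17076096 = 0.00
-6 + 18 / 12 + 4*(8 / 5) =1.90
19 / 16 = 1.19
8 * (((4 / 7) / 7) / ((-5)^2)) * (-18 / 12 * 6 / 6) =-0.04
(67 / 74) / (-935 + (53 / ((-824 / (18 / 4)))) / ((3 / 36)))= -13802 / 14306087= -0.00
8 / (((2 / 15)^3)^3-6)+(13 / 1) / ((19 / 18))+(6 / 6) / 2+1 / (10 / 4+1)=361021586998465 / 30677800713154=11.77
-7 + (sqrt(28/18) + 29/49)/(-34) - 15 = -36681/1666 - sqrt(14)/102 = -22.05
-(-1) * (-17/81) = -17/81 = -0.21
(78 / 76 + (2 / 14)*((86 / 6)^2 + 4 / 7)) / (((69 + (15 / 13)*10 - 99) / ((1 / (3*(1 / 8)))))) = -6635213 / 1508220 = -4.40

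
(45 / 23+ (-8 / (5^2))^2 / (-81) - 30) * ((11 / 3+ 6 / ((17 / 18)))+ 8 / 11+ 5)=-288470709898 / 653214375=-441.62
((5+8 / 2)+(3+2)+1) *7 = 105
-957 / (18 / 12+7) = -1914 / 17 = -112.59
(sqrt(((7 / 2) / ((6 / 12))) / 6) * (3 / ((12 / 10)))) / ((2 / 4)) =5 * sqrt(42) / 6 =5.40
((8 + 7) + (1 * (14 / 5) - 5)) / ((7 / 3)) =192 / 35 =5.49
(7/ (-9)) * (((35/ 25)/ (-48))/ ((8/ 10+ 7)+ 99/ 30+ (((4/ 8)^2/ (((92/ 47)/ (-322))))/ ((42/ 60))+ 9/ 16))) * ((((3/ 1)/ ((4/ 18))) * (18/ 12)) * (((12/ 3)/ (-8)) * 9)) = 0.04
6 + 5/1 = 11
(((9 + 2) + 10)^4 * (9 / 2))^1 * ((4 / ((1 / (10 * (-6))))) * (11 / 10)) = -231043428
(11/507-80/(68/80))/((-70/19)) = 2201321/86190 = 25.54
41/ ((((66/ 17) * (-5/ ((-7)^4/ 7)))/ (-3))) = 239071/ 110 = 2173.37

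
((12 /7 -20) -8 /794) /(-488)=12711 /339038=0.04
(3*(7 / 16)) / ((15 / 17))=119 / 80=1.49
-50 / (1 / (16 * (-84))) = 67200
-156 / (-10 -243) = 156 / 253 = 0.62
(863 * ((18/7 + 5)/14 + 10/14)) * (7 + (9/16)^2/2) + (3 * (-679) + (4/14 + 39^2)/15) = 4378745627/752640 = 5817.85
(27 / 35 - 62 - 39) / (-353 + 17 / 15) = 5262 / 18473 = 0.28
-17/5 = -3.40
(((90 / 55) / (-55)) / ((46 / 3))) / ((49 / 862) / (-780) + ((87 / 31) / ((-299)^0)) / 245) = -5515100136 / 32351353639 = -0.17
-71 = -71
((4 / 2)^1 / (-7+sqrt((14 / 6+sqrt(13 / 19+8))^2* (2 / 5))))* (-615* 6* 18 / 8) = 4732425 / (-sqrt(10)* (133+3* sqrt(3135))+1995) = 4536.28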